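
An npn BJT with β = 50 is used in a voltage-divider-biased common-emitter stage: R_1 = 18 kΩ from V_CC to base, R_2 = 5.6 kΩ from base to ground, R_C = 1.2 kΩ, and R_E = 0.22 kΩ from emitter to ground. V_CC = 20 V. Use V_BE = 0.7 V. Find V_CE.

Thevenize the base divider: V_Th = V_CC·R_2/(R_1+R_2) = 20×5.6/23.6 = 4.75 V, R_Th = R_1‖R_2 = 4.27 kΩ.
Base-emitter loop: V_Th = I_B·R_Th + V_BE + (β+1)I_B·R_E, so I_B = (4.75 − 0.7) / (4.27 + 51×0.22) = 0.261 mA.
I_C = β·I_B = 50×0.261 = 13.1 mA, and I_E = (β+1)I_B = 13.3 mA.
V_CE = V_CC − I_C·R_C − I_E·R_E = 20 − 13.1×1.2 − 13.3×0.22 = 1.4 V.
V_CE = 1.4 V > 0.2 V confirms active-region operation.

V_CE ≈ 1.4 V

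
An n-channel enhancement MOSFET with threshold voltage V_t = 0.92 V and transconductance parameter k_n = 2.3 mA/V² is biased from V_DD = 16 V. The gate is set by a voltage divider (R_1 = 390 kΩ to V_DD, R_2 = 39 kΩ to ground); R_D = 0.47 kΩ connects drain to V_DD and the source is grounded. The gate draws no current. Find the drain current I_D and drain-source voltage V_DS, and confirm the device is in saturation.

V_G = V_DD·R_2/(R_1+R_2) = 16×39/429 = 1.45 V. With the source grounded, V_GS = V_G = 1.45 V.
Assume saturation: I_D = (k_n/2)(V_GS − V_t)² = (2.3/2)×(1.45 − 0.92)² = 1.15×0.535² = 0.329 mA.
V_DS = V_DD − I_D·R_D = 16 − 0.329×0.47 = 15.8 V.
Saturation requires V_DS ≥ V_GS − V_t = 0.535 V; 15.8 ≥ 0.535 ✓.

I_D ≈ 0.33 mA, V_DS ≈ 16 V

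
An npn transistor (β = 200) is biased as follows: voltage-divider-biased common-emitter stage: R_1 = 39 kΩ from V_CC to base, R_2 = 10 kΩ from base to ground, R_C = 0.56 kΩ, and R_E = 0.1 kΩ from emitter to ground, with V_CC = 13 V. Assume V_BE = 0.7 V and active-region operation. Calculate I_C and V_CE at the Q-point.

I_C ≈ 14 mA, V_CE ≈ 3.8 V

Thevenize the base divider: V_Th = V_CC·R_2/(R_1+R_2) = 13×10/49 = 2.65 V, R_Th = R_1‖R_2 = 7.96 kΩ.
Base-emitter loop: V_Th = I_B·R_Th + V_BE + (β+1)I_B·R_E, so I_B = (2.65 − 0.7) / (7.96 + 201×0.1) = 0.0696 mA.
I_C = β·I_B = 200×0.0696 = 13.9 mA, and I_E = (β+1)I_B = 14 mA.
V_CE = V_CC − I_C·R_C − I_E·R_E = 13 − 13.9×0.56 − 14×0.1 = 3.81 V.
V_CE = 3.81 V > 0.2 V confirms active-region operation.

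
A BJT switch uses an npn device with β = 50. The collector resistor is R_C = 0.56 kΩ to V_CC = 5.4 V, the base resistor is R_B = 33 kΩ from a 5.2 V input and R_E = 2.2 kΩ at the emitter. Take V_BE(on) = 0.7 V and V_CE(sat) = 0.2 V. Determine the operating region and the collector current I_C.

active; I_C ≈ 1.5 mA

Assume active. Base-emitter loop: I_B = (V_BB − V_BE)/(R_B + (β+1)R_E) = (5.2 − 0.7)/(33 + 51×2.2) = 0.031 mA.
I_C = β·I_B = 50×0.031 = 1.55 mA.
V_CE = V_CC − I_C·R_C − I_E·R_E = 5.4 − 1.55×0.56 − 1.58×2.2 = 1.05 V > V_CE(sat), so the active-region assumption holds.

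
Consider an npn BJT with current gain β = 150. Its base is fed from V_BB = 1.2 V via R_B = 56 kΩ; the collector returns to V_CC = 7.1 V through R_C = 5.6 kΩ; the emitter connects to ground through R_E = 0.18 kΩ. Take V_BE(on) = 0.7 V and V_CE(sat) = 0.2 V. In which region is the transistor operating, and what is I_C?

active; I_C ≈ 0.9 mA

Assume active. Base-emitter loop: I_B = (V_BB − V_BE)/(R_B + (β+1)R_E) = (1.2 − 0.7)/(56 + 151×0.18) = 0.00601 mA.
I_C = β·I_B = 150×0.00601 = 0.902 mA.
V_CE = V_CC − I_C·R_C − I_E·R_E = 7.1 − 0.902×5.6 − 0.908×0.18 = 1.89 V > V_CE(sat), so the active-region assumption holds.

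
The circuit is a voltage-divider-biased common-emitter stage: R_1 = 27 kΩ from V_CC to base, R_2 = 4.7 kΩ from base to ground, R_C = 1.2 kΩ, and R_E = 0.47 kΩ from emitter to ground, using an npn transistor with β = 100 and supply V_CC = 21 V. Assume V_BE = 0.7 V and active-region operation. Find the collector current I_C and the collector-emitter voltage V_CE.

I_C ≈ 4.7 mA, V_CE ≈ 13 V

Thevenize the base divider: V_Th = V_CC·R_2/(R_1+R_2) = 21×4.7/31.7 = 3.11 V, R_Th = R_1‖R_2 = 4 kΩ.
Base-emitter loop: V_Th = I_B·R_Th + V_BE + (β+1)I_B·R_E, so I_B = (3.11 − 0.7) / (4 + 101×0.47) = 0.0469 mA.
I_C = β·I_B = 100×0.0469 = 4.69 mA, and I_E = (β+1)I_B = 4.74 mA.
V_CE = V_CC − I_C·R_C − I_E·R_E = 21 − 4.69×1.2 − 4.74×0.47 = 13.1 V.
V_CE = 13.1 V > 0.2 V confirms active-region operation.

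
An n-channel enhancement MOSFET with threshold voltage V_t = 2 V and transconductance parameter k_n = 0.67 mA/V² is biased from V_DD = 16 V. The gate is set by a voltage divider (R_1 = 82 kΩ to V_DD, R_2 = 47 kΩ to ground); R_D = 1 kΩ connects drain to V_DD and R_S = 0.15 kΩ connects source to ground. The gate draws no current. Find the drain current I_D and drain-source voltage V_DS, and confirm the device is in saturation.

I_D ≈ 3.6 mA, V_DS ≈ 12 V

V_G = V_DD·R_2/(R_1+R_2) = 16×47/129 = 5.83 V.
Assume saturation: I_D = (k_n/2)(V_GS − V_t)² with V_GS = V_G − I_D·R_S = 5.83 − 0.15·I_D.
Substituting gives 0.00754·I_D² − 1.38·I_D + 4.91 = 0, with roots I_D = 3.62 or 180 mA.
The root I_D = 180 mA gives V_GS = -21.2 V ≤ V_t, so take I_D = 3.62 mA.
Then V_GS = 5.29 V and V_DS = V_DD − I_D(R_D+R_S) = 16 − 3.62×1.15 = 11.8 V.
Saturation requires V_DS ≥ V_GS − V_t = 3.29 V; 11.8 ≥ 3.29 ✓.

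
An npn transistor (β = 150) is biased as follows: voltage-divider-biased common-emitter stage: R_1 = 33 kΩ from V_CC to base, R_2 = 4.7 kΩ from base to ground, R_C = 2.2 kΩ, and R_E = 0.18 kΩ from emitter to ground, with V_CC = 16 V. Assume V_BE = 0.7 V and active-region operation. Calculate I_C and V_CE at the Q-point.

I_C ≈ 6.2 mA, V_CE ≈ 1.2 V

Thevenize the base divider: V_Th = V_CC·R_2/(R_1+R_2) = 16×4.7/37.7 = 1.99 V, R_Th = R_1‖R_2 = 4.11 kΩ.
Base-emitter loop: V_Th = I_B·R_Th + V_BE + (β+1)I_B·R_E, so I_B = (1.99 − 0.7) / (4.11 + 151×0.18) = 0.0414 mA.
I_C = β·I_B = 150×0.0414 = 6.21 mA, and I_E = (β+1)I_B = 6.25 mA.
V_CE = V_CC − I_C·R_C − I_E·R_E = 16 − 6.21×2.2 − 6.25×0.18 = 1.22 V.
V_CE = 1.22 V > 0.2 V confirms active-region operation.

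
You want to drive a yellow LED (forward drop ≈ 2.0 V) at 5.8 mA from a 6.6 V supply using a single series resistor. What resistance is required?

The resistor drops V_S − V_D = 6.6 − 2.0 = 4.6 V at 5.8 mA.
R = 4.6 V / 5.8 mA = 0.793 kΩ.

R ≈ 0.79 kΩ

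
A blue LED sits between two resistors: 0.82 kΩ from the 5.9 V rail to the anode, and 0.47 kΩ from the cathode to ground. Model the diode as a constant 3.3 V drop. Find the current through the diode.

I ≈ 2 mA

The two resistors are in series with the diode, so KVL gives 5.9 = I·0.82 + 3.3 + I·0.47.
I = (5.9 − 3.3) / (0.82 + 0.47) kΩ = 2.6 / 1.29 = 2.02 mA.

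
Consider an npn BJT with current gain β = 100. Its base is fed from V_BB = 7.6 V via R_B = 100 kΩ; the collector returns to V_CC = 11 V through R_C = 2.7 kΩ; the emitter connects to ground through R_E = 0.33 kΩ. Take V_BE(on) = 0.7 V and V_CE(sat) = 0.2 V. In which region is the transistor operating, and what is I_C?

saturation; I_C ≈ 3.6 mA

Assume active: I_B = (7.6 − 0.7)/(100 + 101×0.33) = 0.0518 mA, I_C = β·I_B = 5.18 mA.
Then V_CE = 11 − 5.18×2.7 − 5.23×0.33 = -4.7 V < 0.2 V — the active assumption fails.
Re-solve with V_CE = 0.2 V. KCL at the emitter: V_E/R_E = (V_BB−0.7−V_E)/R_B + (V_CC−0.2−V_E)/R_C, giving V_E = 1.19 V.
I_C = (V_CC − 0.2 − V_E)/R_C = (10.8 − 1.19)/2.7 = 3.56 mA.
Check: I_B = (6.9 − 1.19)/100 = 0.0571 mA, and β·I_B = 5.71 mA > I_C, confirming saturation.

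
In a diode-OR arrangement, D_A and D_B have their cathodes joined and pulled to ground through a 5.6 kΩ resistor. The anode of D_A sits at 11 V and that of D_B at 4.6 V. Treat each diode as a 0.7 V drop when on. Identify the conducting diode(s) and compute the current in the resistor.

Only D_A conducts; I_R ≈ 1.8 mA

Assume both conduct. Then node N would need to be at both 11−0.7 = 10.3 V and 4.6−0.7 = 3.9 V, which is impossible.
Assume only D_A conducts: V_N = 11 − 0.7 = 10.3 V, so I_R = 10.3/5.6 = 1.84 mA.
Check D_B: its anode-to-cathode voltage is 4.6 − 10.3 = -5.7 V < 0.7 V, so it is off. The assumption is consistent.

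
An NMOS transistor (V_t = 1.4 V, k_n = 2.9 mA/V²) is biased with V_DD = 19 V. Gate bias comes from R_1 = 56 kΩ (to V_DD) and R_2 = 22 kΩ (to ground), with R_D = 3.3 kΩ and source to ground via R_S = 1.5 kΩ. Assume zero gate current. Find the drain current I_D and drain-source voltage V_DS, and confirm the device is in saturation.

I_D ≈ 1.9 mA, V_DS ≈ 10 V

V_G = V_DD·R_2/(R_1+R_2) = 19×22/78 = 5.36 V.
Assume saturation: I_D = (k_n/2)(V_GS − V_t)² with V_GS = V_G − I_D·R_S = 5.36 − 1.5·I_D.
Substituting gives 3.26·I_D² − 18.2·I_D + 22.7 = 0, with roots I_D = 1.88 or 3.7 mA.
The root I_D = 3.7 mA gives V_GS = -0.198 V ≤ V_t, so take I_D = 1.88 mA.
Then V_GS = 2.54 V and V_DS = V_DD − I_D(R_D+R_S) = 19 − 1.88×4.8 = 9.98 V.
Saturation requires V_DS ≥ V_GS − V_t = 1.14 V; 9.98 ≥ 1.14 ✓.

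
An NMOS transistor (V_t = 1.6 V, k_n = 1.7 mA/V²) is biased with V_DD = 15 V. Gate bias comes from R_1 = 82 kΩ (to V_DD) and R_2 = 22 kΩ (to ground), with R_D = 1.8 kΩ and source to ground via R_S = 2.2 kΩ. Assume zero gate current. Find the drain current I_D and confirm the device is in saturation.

I_D ≈ 0.4 mA

V_G = V_DD·R_2/(R_1+R_2) = 15×22/104 = 3.17 V.
Assume saturation: I_D = (k_n/2)(V_GS − V_t)² with V_GS = V_G − I_D·R_S = 3.17 − 2.2·I_D.
Substituting gives 4.11·I_D² − 6.88·I_D + 2.1 = 0, with roots I_D = 0.402 or 1.27 mA.
The root I_D = 1.27 mA gives V_GS = 0.377 V ≤ V_t, so take I_D = 0.402 mA.
Then V_GS = 2.29 V and V_DS = V_DD − I_D(R_D+R_S) = 15 − 0.402×4 = 13.4 V.
Saturation requires V_DS ≥ V_GS − V_t = 0.688 V; 13.4 ≥ 0.688 ✓.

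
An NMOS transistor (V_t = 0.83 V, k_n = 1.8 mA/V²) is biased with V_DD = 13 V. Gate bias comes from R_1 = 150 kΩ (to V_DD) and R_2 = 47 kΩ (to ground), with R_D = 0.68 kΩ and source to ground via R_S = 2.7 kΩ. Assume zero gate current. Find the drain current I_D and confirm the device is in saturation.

V_G = V_DD·R_2/(R_1+R_2) = 13×47/197 = 3.1 V.
Assume saturation: I_D = (k_n/2)(V_GS − V_t)² with V_GS = V_G − I_D·R_S = 3.1 − 2.7·I_D.
Substituting gives 6.56·I_D² − 12·I_D + 4.64 = 0, with roots I_D = 0.551 or 1.28 mA.
The root I_D = 1.28 mA gives V_GS = -0.364 V ≤ V_t, so take I_D = 0.551 mA.
Then V_GS = 1.61 V and V_DS = V_DD − I_D(R_D+R_S) = 13 − 0.551×3.38 = 11.1 V.
Saturation requires V_DS ≥ V_GS − V_t = 0.783 V; 11.1 ≥ 0.783 ✓.

I_D ≈ 0.55 mA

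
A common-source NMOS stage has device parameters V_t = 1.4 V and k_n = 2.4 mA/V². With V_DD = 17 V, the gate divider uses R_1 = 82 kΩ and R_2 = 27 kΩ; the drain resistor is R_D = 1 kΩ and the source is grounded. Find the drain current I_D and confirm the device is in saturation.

V_G = V_DD·R_2/(R_1+R_2) = 17×27/109 = 4.21 V. With the source grounded, V_GS = V_G = 4.21 V.
Assume saturation: I_D = (k_n/2)(V_GS − V_t)² = (2.4/2)×(4.21 − 1.4)² = 1.2×2.81² = 9.48 mA.
V_DS = V_DD − I_D·R_D = 17 − 9.48×1 = 7.52 V.
Saturation requires V_DS ≥ V_GS − V_t = 2.81 V; 7.52 ≥ 2.81 ✓.

I_D ≈ 9.5 mA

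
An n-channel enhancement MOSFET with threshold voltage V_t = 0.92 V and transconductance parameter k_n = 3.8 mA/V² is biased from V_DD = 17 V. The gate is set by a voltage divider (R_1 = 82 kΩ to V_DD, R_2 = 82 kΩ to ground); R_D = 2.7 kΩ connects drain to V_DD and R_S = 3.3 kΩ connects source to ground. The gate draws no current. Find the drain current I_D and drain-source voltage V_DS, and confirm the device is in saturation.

I_D ≈ 2 mA, V_DS ≈ 5.1 V

V_G = V_DD·R_2/(R_1+R_2) = 17×82/164 = 8.5 V.
Assume saturation: I_D = (k_n/2)(V_GS − V_t)² with V_GS = V_G − I_D·R_S = 8.5 − 3.3·I_D.
Substituting gives 20.7·I_D² − 96.1·I_D + 109 = 0, with roots I_D = 1.99 or 2.66 mA.
The root I_D = 2.66 mA gives V_GS = -0.262 V ≤ V_t, so take I_D = 1.99 mA.
Then V_GS = 1.94 V and V_DS = V_DD − I_D(R_D+R_S) = 17 − 1.99×6 = 5.08 V.
Saturation requires V_DS ≥ V_GS − V_t = 1.02 V; 5.08 ≥ 1.02 ✓.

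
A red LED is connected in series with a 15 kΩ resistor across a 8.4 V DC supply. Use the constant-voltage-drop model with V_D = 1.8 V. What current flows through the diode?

KVL around the loop: 8.4 = V_D + I·R = 1.8 + I × 15 kΩ.
So I = (8.4 − 1.8) / 15 kΩ = 6.6 / 15 = 0.44 mA.

I ≈ 0.44 mA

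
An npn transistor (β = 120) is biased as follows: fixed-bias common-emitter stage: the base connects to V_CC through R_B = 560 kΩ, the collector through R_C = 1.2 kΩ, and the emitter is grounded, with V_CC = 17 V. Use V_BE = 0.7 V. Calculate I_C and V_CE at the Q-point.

I_C ≈ 3.5 mA, V_CE ≈ 13 V

Base loop: V_CC = I_B·R_B + V_BE, so I_B = (17 − 0.7)/560 kΩ = 0.0291 mA.
In the active region I_C = β·I_B = 120 × 0.0291 = 3.49 mA.
Collector loop: V_CE = V_CC − I_C·R_C = 17 − 3.49×1.2 = 12.8 V.
Since V_CE = 12.8 V > V_CE(sat) ≈ 0.2 V, the transistor is in the active region as assumed.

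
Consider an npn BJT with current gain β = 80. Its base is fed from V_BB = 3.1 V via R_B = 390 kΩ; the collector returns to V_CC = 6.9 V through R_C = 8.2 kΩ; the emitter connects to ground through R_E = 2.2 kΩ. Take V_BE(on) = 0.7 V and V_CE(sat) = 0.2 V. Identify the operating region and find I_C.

active; I_C ≈ 0.34 mA

Assume active. Base-emitter loop: I_B = (V_BB − V_BE)/(R_B + (β+1)R_E) = (3.1 − 0.7)/(390 + 81×2.2) = 0.00422 mA.
I_C = β·I_B = 80×0.00422 = 0.338 mA.
V_CE = V_CC − I_C·R_C − I_E·R_E = 6.9 − 0.338×8.2 − 0.342×2.2 = 3.38 V > V_CE(sat), so the active-region assumption holds.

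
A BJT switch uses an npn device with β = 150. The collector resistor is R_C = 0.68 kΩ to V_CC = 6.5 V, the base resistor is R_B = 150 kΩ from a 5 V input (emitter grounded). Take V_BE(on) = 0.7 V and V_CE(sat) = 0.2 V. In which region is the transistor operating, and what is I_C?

active; I_C ≈ 4.3 mA

Assume active. Base-emitter loop: I_B = (V_BB − V_BE)/R_B = (5 − 0.7)/150 = 0.0287 mA.
I_C = β·I_B = 150×0.0287 = 4.3 mA.
V_CE = V_CC − I_C·R_C = 6.5 − 4.3×0.68 = 3.58 V > V_CE(sat), so the active-region assumption holds.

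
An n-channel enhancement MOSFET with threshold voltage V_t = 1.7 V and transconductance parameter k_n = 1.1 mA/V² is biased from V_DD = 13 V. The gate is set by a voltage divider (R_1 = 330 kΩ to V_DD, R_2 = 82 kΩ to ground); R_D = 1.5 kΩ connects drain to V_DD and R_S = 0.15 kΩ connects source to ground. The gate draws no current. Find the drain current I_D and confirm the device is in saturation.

V_G = V_DD·R_2/(R_1+R_2) = 13×82/412 = 2.59 V.
Assume saturation: I_D = (k_n/2)(V_GS − V_t)² with V_GS = V_G − I_D·R_S = 2.59 − 0.15·I_D.
Substituting gives 0.0124·I_D² − 1.15·I_D + 0.433 = 0, with roots I_D = 0.379 or 92.3 mA.
The root I_D = 92.3 mA gives V_GS = -11.3 V ≤ V_t, so take I_D = 0.379 mA.
Then V_GS = 2.53 V and V_DS = V_DD − I_D(R_D+R_S) = 13 − 0.379×1.65 = 12.4 V.
Saturation requires V_DS ≥ V_GS − V_t = 0.83 V; 12.4 ≥ 0.83 ✓.

I_D ≈ 0.38 mA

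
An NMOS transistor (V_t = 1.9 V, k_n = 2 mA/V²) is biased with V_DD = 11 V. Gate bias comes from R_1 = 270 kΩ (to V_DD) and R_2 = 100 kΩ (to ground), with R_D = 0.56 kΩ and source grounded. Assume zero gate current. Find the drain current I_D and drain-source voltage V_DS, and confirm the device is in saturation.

V_G = V_DD·R_2/(R_1+R_2) = 11×100/370 = 2.97 V. With the source grounded, V_GS = V_G = 2.97 V.
Assume saturation: I_D = (k_n/2)(V_GS − V_t)² = (2/2)×(2.97 − 1.9)² = 1×1.07² = 1.15 mA.
V_DS = V_DD − I_D·R_D = 11 − 1.15×0.56 = 10.4 V.
Saturation requires V_DS ≥ V_GS − V_t = 1.07 V; 10.4 ≥ 1.07 ✓.

I_D ≈ 1.2 mA, V_DS ≈ 10 V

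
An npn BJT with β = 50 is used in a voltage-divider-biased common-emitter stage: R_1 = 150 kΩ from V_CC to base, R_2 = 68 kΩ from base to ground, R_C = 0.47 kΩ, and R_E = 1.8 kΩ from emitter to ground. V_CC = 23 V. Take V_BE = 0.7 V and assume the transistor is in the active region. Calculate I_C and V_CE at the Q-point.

Thevenize the base divider: V_Th = V_CC·R_2/(R_1+R_2) = 23×68/218 = 7.17 V, R_Th = R_1‖R_2 = 46.8 kΩ.
Base-emitter loop: V_Th = I_B·R_Th + V_BE + (β+1)I_B·R_E, so I_B = (7.17 − 0.7) / (46.8 + 51×1.8) = 0.0467 mA.
I_C = β·I_B = 50×0.0467 = 2.34 mA, and I_E = (β+1)I_B = 2.38 mA.
V_CE = V_CC − I_C·R_C − I_E·R_E = 23 − 2.34×0.47 − 2.38×1.8 = 17.6 V.
V_CE = 17.6 V > 0.2 V confirms active-region operation.

I_C ≈ 2.3 mA, V_CE ≈ 18 V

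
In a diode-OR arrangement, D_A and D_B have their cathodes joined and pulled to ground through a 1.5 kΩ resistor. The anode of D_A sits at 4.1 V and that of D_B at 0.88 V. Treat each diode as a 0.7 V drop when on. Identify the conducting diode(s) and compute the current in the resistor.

Assume both conduct. Then node N would need to be at both 4.1−0.7 = 3.4 V and 0.88−0.7 = 0.18 V, which is impossible.
Assume only D_A conducts: V_N = 4.1 − 0.7 = 3.4 V, so I_R = 3.4/1.5 = 2.27 mA.
Check D_B: its anode-to-cathode voltage is 0.88 − 3.4 = -2.52 V < 0.7 V, so it is off. The assumption is consistent.

Only D_A conducts; I_R ≈ 2.3 mA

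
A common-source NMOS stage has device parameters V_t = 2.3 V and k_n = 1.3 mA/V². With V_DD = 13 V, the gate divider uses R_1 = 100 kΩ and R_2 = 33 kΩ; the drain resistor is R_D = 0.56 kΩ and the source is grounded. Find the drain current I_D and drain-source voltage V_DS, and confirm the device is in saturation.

I_D ≈ 0.56 mA, V_DS ≈ 13 V

V_G = V_DD·R_2/(R_1+R_2) = 13×33/133 = 3.23 V. With the source grounded, V_GS = V_G = 3.23 V.
Assume saturation: I_D = (k_n/2)(V_GS − V_t)² = (1.3/2)×(3.23 − 2.3)² = 0.65×0.926² = 0.557 mA.
V_DS = V_DD − I_D·R_D = 13 − 0.557×0.56 = 12.7 V.
Saturation requires V_DS ≥ V_GS − V_t = 0.926 V; 12.7 ≥ 0.926 ✓.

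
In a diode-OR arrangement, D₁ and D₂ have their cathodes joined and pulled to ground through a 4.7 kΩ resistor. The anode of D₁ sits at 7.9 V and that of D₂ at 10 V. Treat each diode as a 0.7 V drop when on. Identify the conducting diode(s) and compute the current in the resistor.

Assume both conduct. Then node N would need to be at both 7.9−0.7 = 7.2 V and 10−0.7 = 9.3 V, which is impossible.
Assume only D₂ conducts: V_N = 10 − 0.7 = 9.3 V, so I_R = 9.3/4.7 = 1.98 mA.
Check D₁: its anode-to-cathode voltage is 7.9 − 9.3 = -1.4 V < 0.7 V, so it is off. The assumption is consistent.

Only D₂ conducts; I_R ≈ 2 mA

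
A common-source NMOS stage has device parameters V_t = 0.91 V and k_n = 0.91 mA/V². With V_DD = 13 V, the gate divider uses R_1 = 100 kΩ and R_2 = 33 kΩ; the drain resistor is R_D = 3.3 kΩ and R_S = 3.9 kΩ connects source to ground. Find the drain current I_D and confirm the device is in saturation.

V_G = V_DD·R_2/(R_1+R_2) = 13×33/133 = 3.23 V.
Assume saturation: I_D = (k_n/2)(V_GS − V_t)² with V_GS = V_G − I_D·R_S = 3.23 − 3.9·I_D.
Substituting gives 6.92·I_D² − 9.22·I_D + 2.44 = 0, with roots I_D = 0.364 or 0.968 mA.
The root I_D = 0.968 mA gives V_GS = -0.548 V ≤ V_t, so take I_D = 0.364 mA.
Then V_GS = 1.8 V and V_DS = V_DD − I_D(R_D+R_S) = 13 − 0.364×7.2 = 10.4 V.
Saturation requires V_DS ≥ V_GS − V_t = 0.895 V; 10.4 ≥ 0.895 ✓.

I_D ≈ 0.36 mA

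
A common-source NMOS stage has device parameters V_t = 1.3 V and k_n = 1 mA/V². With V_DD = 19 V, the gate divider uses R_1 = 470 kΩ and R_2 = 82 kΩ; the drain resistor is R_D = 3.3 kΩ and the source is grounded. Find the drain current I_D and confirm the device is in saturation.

V_G = V_DD·R_2/(R_1+R_2) = 19×82/552 = 2.82 V. With the source grounded, V_GS = V_G = 2.82 V.
Assume saturation: I_D = (k_n/2)(V_GS − V_t)² = (1/2)×(2.82 − 1.3)² = 0.5×1.52² = 1.16 mA.
V_DS = V_DD − I_D·R_D = 19 − 1.16×3.3 = 15.2 V.
Saturation requires V_DS ≥ V_GS − V_t = 1.52 V; 15.2 ≥ 1.52 ✓.

I_D ≈ 1.2 mA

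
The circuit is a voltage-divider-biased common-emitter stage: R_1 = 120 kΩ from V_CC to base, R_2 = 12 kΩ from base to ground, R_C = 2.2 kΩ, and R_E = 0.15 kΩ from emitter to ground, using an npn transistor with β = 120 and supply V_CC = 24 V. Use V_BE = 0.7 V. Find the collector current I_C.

I_C ≈ 6.1 mA

Thevenize the base divider: V_Th = V_CC·R_2/(R_1+R_2) = 24×12/132 = 2.18 V, R_Th = R_1‖R_2 = 10.9 kΩ.
Base-emitter loop: V_Th = I_B·R_Th + V_BE + (β+1)I_B·R_E, so I_B = (2.18 − 0.7) / (10.9 + 121×0.15) = 0.051 mA.
I_C = β·I_B = 120×0.051 = 6.12 mA, and I_E = (β+1)I_B = 6.17 mA.
V_CE = V_CC − I_C·R_C − I_E·R_E = 24 − 6.12×2.2 − 6.17×0.15 = 9.61 V.
V_CE = 9.61 V > 0.2 V confirms active-region operation.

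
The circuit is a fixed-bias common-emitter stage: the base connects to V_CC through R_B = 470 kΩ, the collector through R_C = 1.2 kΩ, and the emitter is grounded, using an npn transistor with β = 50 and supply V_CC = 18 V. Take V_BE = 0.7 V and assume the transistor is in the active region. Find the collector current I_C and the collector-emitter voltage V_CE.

Base loop: V_CC = I_B·R_B + V_BE, so I_B = (18 − 0.7)/470 kΩ = 0.0368 mA.
In the active region I_C = β·I_B = 50 × 0.0368 = 1.84 mA.
Collector loop: V_CE = V_CC − I_C·R_C = 18 − 1.84×1.2 = 15.8 V.
Since V_CE = 15.8 V > V_CE(sat) ≈ 0.2 V, the transistor is in the active region as assumed.

I_C ≈ 1.8 mA, V_CE ≈ 16 V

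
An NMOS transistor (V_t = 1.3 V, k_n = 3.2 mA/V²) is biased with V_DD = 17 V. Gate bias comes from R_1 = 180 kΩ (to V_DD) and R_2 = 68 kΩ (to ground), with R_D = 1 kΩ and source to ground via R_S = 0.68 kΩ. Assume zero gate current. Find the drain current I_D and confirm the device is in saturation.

V_G = V_DD·R_2/(R_1+R_2) = 17×68/248 = 4.66 V.
Assume saturation: I_D = (k_n/2)(V_GS − V_t)² with V_GS = V_G − I_D·R_S = 4.66 − 0.68·I_D.
Substituting gives 0.74·I_D² − 8.31·I_D + 18.1 = 0, with roots I_D = 2.95 or 8.29 mA.
The root I_D = 8.29 mA gives V_GS = -0.976 V ≤ V_t, so take I_D = 2.95 mA.
Then V_GS = 2.66 V and V_DS = V_DD − I_D(R_D+R_S) = 17 − 2.95×1.68 = 12 V.
Saturation requires V_DS ≥ V_GS − V_t = 1.36 V; 12 ≥ 1.36 ✓.

I_D ≈ 2.9 mA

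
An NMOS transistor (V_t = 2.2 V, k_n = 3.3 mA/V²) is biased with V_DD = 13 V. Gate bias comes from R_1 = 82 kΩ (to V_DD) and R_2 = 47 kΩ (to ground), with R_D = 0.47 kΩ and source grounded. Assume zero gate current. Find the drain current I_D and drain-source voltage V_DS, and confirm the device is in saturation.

I_D ≈ 11 mA, V_DS ≈ 8 V

V_G = V_DD·R_2/(R_1+R_2) = 13×47/129 = 4.74 V. With the source grounded, V_GS = V_G = 4.74 V.
Assume saturation: I_D = (k_n/2)(V_GS − V_t)² = (3.3/2)×(4.74 − 2.2)² = 1.65×2.54² = 10.6 mA.
V_DS = V_DD − I_D·R_D = 13 − 10.6×0.47 = 8.01 V.
Saturation requires V_DS ≥ V_GS − V_t = 2.54 V; 8.01 ≥ 2.54 ✓.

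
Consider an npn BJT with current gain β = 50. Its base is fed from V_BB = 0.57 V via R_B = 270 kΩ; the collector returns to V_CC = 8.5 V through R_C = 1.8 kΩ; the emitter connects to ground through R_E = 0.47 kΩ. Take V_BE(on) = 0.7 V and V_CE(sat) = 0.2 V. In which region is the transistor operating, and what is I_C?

cutoff; I_C ≈ 0

V_BB = 0.57 V ≤ V_BE(on) = 0.7 V, so the base-emitter junction is not forward biased.
The transistor is in cutoff: I_B = I_C = 0.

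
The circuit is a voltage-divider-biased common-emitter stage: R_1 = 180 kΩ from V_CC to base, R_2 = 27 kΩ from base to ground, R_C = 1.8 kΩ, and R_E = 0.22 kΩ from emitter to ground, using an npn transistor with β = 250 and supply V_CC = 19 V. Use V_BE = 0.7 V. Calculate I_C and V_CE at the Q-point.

I_C ≈ 5.6 mA, V_CE ≈ 7.6 V

Thevenize the base divider: V_Th = V_CC·R_2/(R_1+R_2) = 19×27/207 = 2.48 V, R_Th = R_1‖R_2 = 23.5 kΩ.
Base-emitter loop: V_Th = I_B·R_Th + V_BE + (β+1)I_B·R_E, so I_B = (2.48 − 0.7) / (23.5 + 251×0.22) = 0.0226 mA.
I_C = β·I_B = 250×0.0226 = 5.65 mA, and I_E = (β+1)I_B = 5.67 mA.
V_CE = V_CC − I_C·R_C − I_E·R_E = 19 − 5.65×1.8 − 5.67×0.22 = 7.58 V.
V_CE = 7.58 V > 0.2 V confirms active-region operation.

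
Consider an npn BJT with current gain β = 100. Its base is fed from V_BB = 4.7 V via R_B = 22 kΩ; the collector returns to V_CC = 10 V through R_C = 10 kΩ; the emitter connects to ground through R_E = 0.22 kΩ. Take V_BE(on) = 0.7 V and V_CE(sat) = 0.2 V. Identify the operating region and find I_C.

saturation; I_C ≈ 0.96 mA

Assume active: I_B = (4.7 − 0.7)/(22 + 101×0.22) = 0.0905 mA, I_C = β·I_B = 9.05 mA.
Then V_CE = 10 − 9.05×10 − 9.14×0.22 = -82.5 V < 0.2 V — the active assumption fails.
Re-solve with V_CE = 0.2 V. KCL at the emitter: V_E/R_E = (V_BB−0.7−V_E)/R_B + (V_CC−0.2−V_E)/R_C, giving V_E = 0.248 V.
I_C = (V_CC − 0.2 − V_E)/R_C = (9.8 − 0.248)/10 = 0.955 mA.
Check: I_B = (4 − 0.248)/22 = 0.171 mA, and β·I_B = 17.1 mA > I_C, confirming saturation.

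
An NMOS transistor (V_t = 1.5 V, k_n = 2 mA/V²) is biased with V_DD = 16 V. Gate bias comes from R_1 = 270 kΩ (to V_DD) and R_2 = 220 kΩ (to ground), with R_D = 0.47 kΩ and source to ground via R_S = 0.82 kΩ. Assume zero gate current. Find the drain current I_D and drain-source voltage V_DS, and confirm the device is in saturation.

V_G = V_DD·R_2/(R_1+R_2) = 16×220/490 = 7.18 V.
Assume saturation: I_D = (k_n/2)(V_GS − V_t)² with V_GS = V_G − I_D·R_S = 7.18 − 0.82·I_D.
Substituting gives 0.672·I_D² − 10.3·I_D + 32.3 = 0, with roots I_D = 4.38 or 11 mA.
The root I_D = 11 mA gives V_GS = -1.81 V ≤ V_t, so take I_D = 4.38 mA.
Then V_GS = 3.59 V and V_DS = V_DD − I_D(R_D+R_S) = 16 − 4.38×1.29 = 10.4 V.
Saturation requires V_DS ≥ V_GS − V_t = 2.09 V; 10.4 ≥ 2.09 ✓.

I_D ≈ 4.4 mA, V_DS ≈ 10 V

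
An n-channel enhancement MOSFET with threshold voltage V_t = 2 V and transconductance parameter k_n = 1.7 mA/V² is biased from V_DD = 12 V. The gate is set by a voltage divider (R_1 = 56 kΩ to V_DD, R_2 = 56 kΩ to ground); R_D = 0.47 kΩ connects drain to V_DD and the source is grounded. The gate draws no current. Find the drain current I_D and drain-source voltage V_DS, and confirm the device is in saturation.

V_G = V_DD·R_2/(R_1+R_2) = 12×56/112 = 6 V. With the source grounded, V_GS = V_G = 6 V.
Assume saturation: I_D = (k_n/2)(V_GS − V_t)² = (1.7/2)×(6 − 2)² = 0.85×4² = 13.6 mA.
V_DS = V_DD − I_D·R_D = 12 − 13.6×0.47 = 5.61 V.
Saturation requires V_DS ≥ V_GS − V_t = 4 V; 5.61 ≥ 4 ✓.

I_D ≈ 14 mA, V_DS ≈ 5.6 V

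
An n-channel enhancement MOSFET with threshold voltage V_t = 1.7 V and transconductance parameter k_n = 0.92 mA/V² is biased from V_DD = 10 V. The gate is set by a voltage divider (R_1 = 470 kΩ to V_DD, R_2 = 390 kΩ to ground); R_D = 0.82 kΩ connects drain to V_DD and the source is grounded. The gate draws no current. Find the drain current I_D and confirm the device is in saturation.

I_D ≈ 3.7 mA

V_G = V_DD·R_2/(R_1+R_2) = 10×390/860 = 4.53 V. With the source grounded, V_GS = V_G = 4.53 V.
Assume saturation: I_D = (k_n/2)(V_GS − V_t)² = (0.92/2)×(4.53 − 1.7)² = 0.46×2.83² = 3.7 mA.
V_DS = V_DD − I_D·R_D = 10 − 3.7×0.82 = 6.97 V.
Saturation requires V_DS ≥ V_GS − V_t = 2.83 V; 6.97 ≥ 2.83 ✓.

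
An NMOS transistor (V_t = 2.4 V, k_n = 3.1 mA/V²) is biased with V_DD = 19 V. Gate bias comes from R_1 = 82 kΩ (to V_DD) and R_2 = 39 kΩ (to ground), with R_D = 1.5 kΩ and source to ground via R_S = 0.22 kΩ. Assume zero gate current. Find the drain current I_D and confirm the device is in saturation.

V_G = V_DD·R_2/(R_1+R_2) = 19×39/121 = 6.12 V.
Assume saturation: I_D = (k_n/2)(V_GS − V_t)² with V_GS = V_G − I_D·R_S = 6.12 − 0.22·I_D.
Substituting gives 0.075·I_D² − 3.54·I_D + 21.5 = 0, with roots I_D = 7.16 or 40 mA.
The root I_D = 40 mA gives V_GS = -2.68 V ≤ V_t, so take I_D = 7.16 mA.
Then V_GS = 4.55 V and V_DS = V_DD − I_D(R_D+R_S) = 19 − 7.16×1.72 = 6.69 V.
Saturation requires V_DS ≥ V_GS − V_t = 2.15 V; 6.69 ≥ 2.15 ✓.

I_D ≈ 7.2 mA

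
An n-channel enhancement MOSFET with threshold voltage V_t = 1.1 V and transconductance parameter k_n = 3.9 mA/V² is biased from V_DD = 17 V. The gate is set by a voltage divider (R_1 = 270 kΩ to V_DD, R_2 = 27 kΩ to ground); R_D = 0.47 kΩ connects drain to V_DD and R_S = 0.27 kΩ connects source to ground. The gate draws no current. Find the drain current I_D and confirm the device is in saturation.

V_G = V_DD·R_2/(R_1+R_2) = 17×27/297 = 1.55 V.
Assume saturation: I_D = (k_n/2)(V_GS − V_t)² with V_GS = V_G − I_D·R_S = 1.55 − 0.27·I_D.
Substituting gives 0.142·I_D² − 1.47·I_D + 0.387 = 0, with roots I_D = 0.27 or 10.1 mA.
The root I_D = 10.1 mA gives V_GS = -1.17 V ≤ V_t, so take I_D = 0.27 mA.
Then V_GS = 1.47 V and V_DS = V_DD − I_D(R_D+R_S) = 17 − 0.27×0.74 = 16.8 V.
Saturation requires V_DS ≥ V_GS − V_t = 0.372 V; 16.8 ≥ 0.372 ✓.

I_D ≈ 0.27 mA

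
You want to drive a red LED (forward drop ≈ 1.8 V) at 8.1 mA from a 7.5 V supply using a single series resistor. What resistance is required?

R ≈ 0.7 kΩ

The resistor drops V_S − V_D = 7.5 − 1.8 = 5.7 V at 8.1 mA.
R = 5.7 V / 8.1 mA = 0.704 kΩ.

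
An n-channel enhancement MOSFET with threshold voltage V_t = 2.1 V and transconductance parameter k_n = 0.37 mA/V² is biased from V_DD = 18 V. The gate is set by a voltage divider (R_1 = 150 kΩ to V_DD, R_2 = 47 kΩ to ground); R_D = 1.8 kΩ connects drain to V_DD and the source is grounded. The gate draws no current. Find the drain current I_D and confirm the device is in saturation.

I_D ≈ 0.89 mA

V_G = V_DD·R_2/(R_1+R_2) = 18×47/197 = 4.29 V. With the source grounded, V_GS = V_G = 4.29 V.
Assume saturation: I_D = (k_n/2)(V_GS − V_t)² = (0.37/2)×(4.29 − 2.1)² = 0.185×2.19² = 0.891 mA.
V_DS = V_DD − I_D·R_D = 18 − 0.891×1.8 = 16.4 V.
Saturation requires V_DS ≥ V_GS − V_t = 2.19 V; 16.4 ≥ 2.19 ✓.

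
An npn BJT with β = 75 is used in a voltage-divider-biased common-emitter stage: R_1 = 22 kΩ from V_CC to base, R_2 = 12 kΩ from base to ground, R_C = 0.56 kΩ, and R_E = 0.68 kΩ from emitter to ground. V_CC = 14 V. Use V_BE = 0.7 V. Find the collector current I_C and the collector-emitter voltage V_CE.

I_C ≈ 5.4 mA, V_CE ≈ 7.3 V

Thevenize the base divider: V_Th = V_CC·R_2/(R_1+R_2) = 14×12/34 = 4.94 V, R_Th = R_1‖R_2 = 7.76 kΩ.
Base-emitter loop: V_Th = I_B·R_Th + V_BE + (β+1)I_B·R_E, so I_B = (4.94 − 0.7) / (7.76 + 76×0.68) = 0.0713 mA.
I_C = β·I_B = 75×0.0713 = 5.35 mA, and I_E = (β+1)I_B = 5.42 mA.
V_CE = V_CC − I_C·R_C − I_E·R_E = 14 − 5.35×0.56 − 5.42×0.68 = 7.32 V.
V_CE = 7.32 V > 0.2 V confirms active-region operation.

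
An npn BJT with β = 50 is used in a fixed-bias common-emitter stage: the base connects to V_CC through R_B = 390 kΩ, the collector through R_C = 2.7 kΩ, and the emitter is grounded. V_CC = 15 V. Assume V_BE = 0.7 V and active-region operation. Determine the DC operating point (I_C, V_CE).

Base loop: V_CC = I_B·R_B + V_BE, so I_B = (15 − 0.7)/390 kΩ = 0.0367 mA.
In the active region I_C = β·I_B = 50 × 0.0367 = 1.83 mA.
Collector loop: V_CE = V_CC − I_C·R_C = 15 − 1.83×2.7 = 10.1 V.
Since V_CE = 10.1 V > V_CE(sat) ≈ 0.2 V, the transistor is in the active region as assumed.

I_C ≈ 1.8 mA, V_CE ≈ 10 V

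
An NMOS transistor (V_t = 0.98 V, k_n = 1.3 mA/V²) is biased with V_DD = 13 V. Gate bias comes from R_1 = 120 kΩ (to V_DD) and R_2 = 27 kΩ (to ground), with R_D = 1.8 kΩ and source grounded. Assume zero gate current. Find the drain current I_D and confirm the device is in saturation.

I_D ≈ 1.3 mA

V_G = V_DD·R_2/(R_1+R_2) = 13×27/147 = 2.39 V. With the source grounded, V_GS = V_G = 2.39 V.
Assume saturation: I_D = (k_n/2)(V_GS − V_t)² = (1.3/2)×(2.39 − 0.98)² = 0.65×1.41² = 1.29 mA.
V_DS = V_DD − I_D·R_D = 13 − 1.29×1.8 = 10.7 V.
Saturation requires V_DS ≥ V_GS − V_t = 1.41 V; 10.7 ≥ 1.41 ✓.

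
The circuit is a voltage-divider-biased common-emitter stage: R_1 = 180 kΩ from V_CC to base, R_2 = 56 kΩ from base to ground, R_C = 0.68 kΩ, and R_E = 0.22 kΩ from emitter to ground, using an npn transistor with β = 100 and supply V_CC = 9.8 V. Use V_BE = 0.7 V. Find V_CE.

V_CE ≈ 7.5 V

Thevenize the base divider: V_Th = V_CC·R_2/(R_1+R_2) = 9.8×56/236 = 2.33 V, R_Th = R_1‖R_2 = 42.7 kΩ.
Base-emitter loop: V_Th = I_B·R_Th + V_BE + (β+1)I_B·R_E, so I_B = (2.33 − 0.7) / (42.7 + 101×0.22) = 0.025 mA.
I_C = β·I_B = 100×0.025 = 2.5 mA, and I_E = (β+1)I_B = 2.53 mA.
V_CE = V_CC − I_C·R_C − I_E·R_E = 9.8 − 2.5×0.68 − 2.53×0.22 = 7.54 V.
V_CE = 7.54 V > 0.2 V confirms active-region operation.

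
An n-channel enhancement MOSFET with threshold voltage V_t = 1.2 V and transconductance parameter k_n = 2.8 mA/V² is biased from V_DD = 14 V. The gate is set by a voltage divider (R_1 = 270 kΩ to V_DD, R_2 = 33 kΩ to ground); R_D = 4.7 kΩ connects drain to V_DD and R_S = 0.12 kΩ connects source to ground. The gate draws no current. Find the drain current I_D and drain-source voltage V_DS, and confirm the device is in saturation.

V_G = V_DD·R_2/(R_1+R_2) = 14×33/303 = 1.52 V.
Assume saturation: I_D = (k_n/2)(V_GS − V_t)² with V_GS = V_G − I_D·R_S = 1.52 − 0.12·I_D.
Substituting gives 0.0202·I_D² − 1.11·I_D + 0.148 = 0, with roots I_D = 0.133 or 54.9 mA.
The root I_D = 54.9 mA gives V_GS = -5.06 V ≤ V_t, so take I_D = 0.133 mA.
Then V_GS = 1.51 V and V_DS = V_DD − I_D(R_D+R_S) = 14 − 0.133×4.82 = 13.4 V.
Saturation requires V_DS ≥ V_GS − V_t = 0.309 V; 13.4 ≥ 0.309 ✓.

I_D ≈ 0.13 mA, V_DS ≈ 13 V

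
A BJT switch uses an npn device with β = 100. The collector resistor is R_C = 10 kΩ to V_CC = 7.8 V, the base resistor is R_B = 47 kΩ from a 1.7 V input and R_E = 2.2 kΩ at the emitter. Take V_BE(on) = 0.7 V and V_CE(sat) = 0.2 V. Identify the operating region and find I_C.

Assume active. Base-emitter loop: I_B = (V_BB − V_BE)/(R_B + (β+1)R_E) = (1.7 − 0.7)/(47 + 101×2.2) = 0.00371 mA.
I_C = β·I_B = 100×0.00371 = 0.371 mA.
V_CE = V_CC − I_C·R_C − I_E·R_E = 7.8 − 0.371×10 − 0.375×2.2 = 3.26 V > V_CE(sat), so the active-region assumption holds.

active; I_C ≈ 0.37 mA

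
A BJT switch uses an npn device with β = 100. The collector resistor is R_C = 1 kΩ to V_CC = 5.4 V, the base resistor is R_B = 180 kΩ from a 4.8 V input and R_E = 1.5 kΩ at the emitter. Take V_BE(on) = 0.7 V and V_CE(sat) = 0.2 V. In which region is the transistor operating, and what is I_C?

Assume active. Base-emitter loop: I_B = (V_BB − V_BE)/(R_B + (β+1)R_E) = (4.8 − 0.7)/(180 + 101×1.5) = 0.0124 mA.
I_C = β·I_B = 100×0.0124 = 1.24 mA.
V_CE = V_CC − I_C·R_C − I_E·R_E = 5.4 − 1.24×1 − 1.25×1.5 = 2.29 V > V_CE(sat), so the active-region assumption holds.

active; I_C ≈ 1.2 mA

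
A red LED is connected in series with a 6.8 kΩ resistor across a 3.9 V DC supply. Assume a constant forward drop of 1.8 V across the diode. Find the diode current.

KVL around the loop: 3.9 = V_D + I·R = 1.8 + I × 6.8 kΩ.
So I = (3.9 − 1.8) / 6.8 kΩ = 2.1 / 6.8 = 0.309 mA.

I ≈ 0.31 mA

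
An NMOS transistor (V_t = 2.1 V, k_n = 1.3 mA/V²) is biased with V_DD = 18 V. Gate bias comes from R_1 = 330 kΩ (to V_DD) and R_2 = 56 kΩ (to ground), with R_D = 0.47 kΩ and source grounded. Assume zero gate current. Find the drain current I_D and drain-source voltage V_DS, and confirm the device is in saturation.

I_D ≈ 0.17 mA, V_DS ≈ 18 V

V_G = V_DD·R_2/(R_1+R_2) = 18×56/386 = 2.61 V. With the source grounded, V_GS = V_G = 2.61 V.
Assume saturation: I_D = (k_n/2)(V_GS − V_t)² = (1.3/2)×(2.61 − 2.1)² = 0.65×0.511² = 0.17 mA.
V_DS = V_DD − I_D·R_D = 18 − 0.17×0.47 = 17.9 V.
Saturation requires V_DS ≥ V_GS − V_t = 0.511 V; 17.9 ≥ 0.511 ✓.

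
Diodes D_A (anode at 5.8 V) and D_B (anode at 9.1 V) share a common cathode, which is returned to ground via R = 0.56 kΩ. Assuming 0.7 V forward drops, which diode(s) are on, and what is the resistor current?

Only D_B conducts; I_R ≈ 15 mA

Assume both conduct. Then node N would need to be at both 5.8−0.7 = 5.1 V and 9.1−0.7 = 8.4 V, which is impossible.
Assume only D_B conducts: V_N = 9.1 − 0.7 = 8.4 V, so I_R = 8.4/0.56 = 15 mA.
Check D_A: its anode-to-cathode voltage is 5.8 − 8.4 = -2.6 V < 0.7 V, so it is off. The assumption is consistent.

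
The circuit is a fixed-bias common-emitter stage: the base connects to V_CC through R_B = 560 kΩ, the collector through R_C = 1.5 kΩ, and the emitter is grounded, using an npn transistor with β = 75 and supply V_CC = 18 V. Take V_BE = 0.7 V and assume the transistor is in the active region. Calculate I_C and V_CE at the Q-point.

Base loop: V_CC = I_B·R_B + V_BE, so I_B = (18 − 0.7)/560 kΩ = 0.0309 mA.
In the active region I_C = β·I_B = 75 × 0.0309 = 2.32 mA.
Collector loop: V_CE = V_CC − I_C·R_C = 18 − 2.32×1.5 = 14.5 V.
Since V_CE = 14.5 V > V_CE(sat) ≈ 0.2 V, the transistor is in the active region as assumed.

I_C ≈ 2.3 mA, V_CE ≈ 15 V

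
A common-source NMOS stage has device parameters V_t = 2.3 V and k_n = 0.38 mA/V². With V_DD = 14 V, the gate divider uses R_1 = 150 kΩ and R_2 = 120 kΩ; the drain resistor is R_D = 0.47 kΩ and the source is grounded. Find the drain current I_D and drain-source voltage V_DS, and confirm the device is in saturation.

V_G = V_DD·R_2/(R_1+R_2) = 14×120/270 = 6.22 V. With the source grounded, V_GS = V_G = 6.22 V.
Assume saturation: I_D = (k_n/2)(V_GS − V_t)² = (0.38/2)×(6.22 − 2.3)² = 0.19×3.92² = 2.92 mA.
V_DS = V_DD − I_D·R_D = 14 − 2.92×0.47 = 12.6 V.
Saturation requires V_DS ≥ V_GS − V_t = 3.92 V; 12.6 ≥ 3.92 ✓.

I_D ≈ 2.9 mA, V_DS ≈ 13 V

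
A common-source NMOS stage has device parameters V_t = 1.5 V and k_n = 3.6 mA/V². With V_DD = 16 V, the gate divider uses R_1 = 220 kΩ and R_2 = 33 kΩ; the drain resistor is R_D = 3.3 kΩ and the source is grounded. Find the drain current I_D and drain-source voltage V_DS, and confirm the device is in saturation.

V_G = V_DD·R_2/(R_1+R_2) = 16×33/253 = 2.09 V. With the source grounded, V_GS = V_G = 2.09 V.
Assume saturation: I_D = (k_n/2)(V_GS − V_t)² = (3.6/2)×(2.09 − 1.5)² = 1.8×0.587² = 0.62 mA.
V_DS = V_DD − I_D·R_D = 16 − 0.62×3.3 = 14 V.
Saturation requires V_DS ≥ V_GS − V_t = 0.587 V; 14 ≥ 0.587 ✓.

I_D ≈ 0.62 mA, V_DS ≈ 14 V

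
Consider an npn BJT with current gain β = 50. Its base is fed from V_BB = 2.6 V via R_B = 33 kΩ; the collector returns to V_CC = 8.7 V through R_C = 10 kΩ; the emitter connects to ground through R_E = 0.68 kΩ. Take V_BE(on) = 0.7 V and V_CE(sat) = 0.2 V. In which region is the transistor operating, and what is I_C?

Assume active: I_B = (2.6 − 0.7)/(33 + 51×0.68) = 0.0281 mA, I_C = β·I_B = 1.4 mA.
Then V_CE = 8.7 − 1.4×10 − 1.43×0.68 = -6.31 V < 0.2 V — the active assumption fails.
Re-solve with V_CE = 0.2 V. KCL at the emitter: V_E/R_E = (V_BB−0.7−V_E)/R_B + (V_CC−0.2−V_E)/R_C, giving V_E = 0.567 V.
I_C = (V_CC − 0.2 − V_E)/R_C = (8.5 − 0.567)/10 = 0.793 mA.
Check: I_B = (1.9 − 0.567)/33 = 0.0404 mA, and β·I_B = 2.02 mA > I_C, confirming saturation.

saturation; I_C ≈ 0.79 mA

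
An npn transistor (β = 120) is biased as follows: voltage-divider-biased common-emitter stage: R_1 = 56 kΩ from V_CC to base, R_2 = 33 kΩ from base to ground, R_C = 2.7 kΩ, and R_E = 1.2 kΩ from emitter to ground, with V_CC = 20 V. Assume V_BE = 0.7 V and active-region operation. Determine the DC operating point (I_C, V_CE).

I_C ≈ 4.9 mA, V_CE ≈ 1 V

Thevenize the base divider: V_Th = V_CC·R_2/(R_1+R_2) = 20×33/89 = 7.42 V, R_Th = R_1‖R_2 = 20.8 kΩ.
Base-emitter loop: V_Th = I_B·R_Th + V_BE + (β+1)I_B·R_E, so I_B = (7.42 − 0.7) / (20.8 + 121×1.2) = 0.0405 mA.
I_C = β·I_B = 120×0.0405 = 4.86 mA, and I_E = (β+1)I_B = 4.9 mA.
V_CE = V_CC − I_C·R_C − I_E·R_E = 20 − 4.86×2.7 − 4.9×1.2 = 1.01 V.
V_CE = 1.01 V > 0.2 V confirms active-region operation.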